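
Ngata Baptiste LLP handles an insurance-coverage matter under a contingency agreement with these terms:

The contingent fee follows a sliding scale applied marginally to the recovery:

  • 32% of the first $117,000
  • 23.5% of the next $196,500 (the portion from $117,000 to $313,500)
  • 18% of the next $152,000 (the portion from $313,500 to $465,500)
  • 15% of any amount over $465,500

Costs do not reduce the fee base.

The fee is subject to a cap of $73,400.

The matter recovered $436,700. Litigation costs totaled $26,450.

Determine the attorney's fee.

$73,400.00

Fee base is the gross recovery, $436,700; costs are reimbursed separately.
First $117,000 at 32% = $37,440.00
Next $196,500 at 23.5% = $46,177.50
Remaining $123,200 at 18% = $22,176.00
Fee: $37,440.00 + $46,177.50 + $22,176.00 = $105,793.50
$105,793.50 exceeds the $73,400 cap, so the fee is capped at $73,400.00.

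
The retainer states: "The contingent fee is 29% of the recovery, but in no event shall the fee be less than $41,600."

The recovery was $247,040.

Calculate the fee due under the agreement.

$71,641.60

29% of $247,040 = $71,641.60
That exceeds the $41,600 minimum.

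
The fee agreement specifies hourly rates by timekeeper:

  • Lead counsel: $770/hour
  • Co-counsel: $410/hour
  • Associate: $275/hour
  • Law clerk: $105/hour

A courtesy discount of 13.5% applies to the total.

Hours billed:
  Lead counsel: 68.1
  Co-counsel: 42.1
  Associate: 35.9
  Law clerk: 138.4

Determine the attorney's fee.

Lead counsel: 68.1 × $770 = $52,437.00
Co-counsel: 42.1 × $410 = $17,261.00
Associate: 35.9 × $275 = $9,872.50
Law clerk: 138.4 × $105 = $14,532.00
Subtotal: $94,102.50
Less 13.5% discount: −$12,703.84
Total: $94,102.50 − $12,703.84 = $81,398.66

$81,398.66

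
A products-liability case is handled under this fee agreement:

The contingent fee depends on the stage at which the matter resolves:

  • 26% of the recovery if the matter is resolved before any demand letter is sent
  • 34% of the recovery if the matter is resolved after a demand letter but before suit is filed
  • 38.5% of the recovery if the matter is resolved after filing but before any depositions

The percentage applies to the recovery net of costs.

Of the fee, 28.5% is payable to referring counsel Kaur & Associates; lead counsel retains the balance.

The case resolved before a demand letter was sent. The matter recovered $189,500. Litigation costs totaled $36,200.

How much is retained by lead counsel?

Fee base (net of costs): $189,500 − $36,200 = $153,300
The matter resolved before a demand letter was sent, so the 26% rate applies.
$153,300 × 26% = $39,858.00
Referral share: 28.5% of $39,858.00 = $11,359.53; lead counsel retains $39,858.00 − $11,359.53 = $28,498.47.

$28,498.47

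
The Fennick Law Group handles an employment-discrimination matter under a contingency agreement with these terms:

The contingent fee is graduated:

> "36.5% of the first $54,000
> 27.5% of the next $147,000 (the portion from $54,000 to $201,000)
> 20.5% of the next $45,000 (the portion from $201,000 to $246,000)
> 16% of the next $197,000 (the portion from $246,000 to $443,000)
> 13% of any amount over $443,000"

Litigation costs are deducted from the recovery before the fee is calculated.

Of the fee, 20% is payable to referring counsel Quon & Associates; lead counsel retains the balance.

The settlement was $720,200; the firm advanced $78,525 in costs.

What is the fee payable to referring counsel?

$25,341.55

Fee base (net of costs): $720,200 − $78,525 = $641,675
First $54,000 at 36.5% = $19,710.00
Next $147,000 at 27.5% = $40,425.00
Next $45,000 at 20.5% = $9,225.00
Next $197,000 at 16% = $31,520.00
Remaining $198,675 at 13% = $25,827.75
Fee: $19,710.00 + $40,425.00 + $9,225.00 + $31,520.00 + $25,827.75 = $126,707.75
Referral share: 20% of $126,707.75 = $25,341.55; lead counsel retains $126,707.75 − $25,341.55 = $101,366.20.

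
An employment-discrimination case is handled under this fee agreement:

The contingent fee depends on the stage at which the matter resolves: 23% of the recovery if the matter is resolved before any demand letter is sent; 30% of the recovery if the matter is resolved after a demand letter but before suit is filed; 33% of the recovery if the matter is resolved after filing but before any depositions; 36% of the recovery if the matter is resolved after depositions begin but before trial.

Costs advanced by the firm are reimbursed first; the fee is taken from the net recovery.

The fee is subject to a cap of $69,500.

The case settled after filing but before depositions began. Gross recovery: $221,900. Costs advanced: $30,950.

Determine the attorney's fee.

Fee base (net of costs): $221,900 − $30,950 = $190,950
The matter settled after filing but before depositions began, so the 33% rate applies.
$190,950 × 33% = $63,013.50
$63,013.50 is under the $69,500 cap.

$63,013.50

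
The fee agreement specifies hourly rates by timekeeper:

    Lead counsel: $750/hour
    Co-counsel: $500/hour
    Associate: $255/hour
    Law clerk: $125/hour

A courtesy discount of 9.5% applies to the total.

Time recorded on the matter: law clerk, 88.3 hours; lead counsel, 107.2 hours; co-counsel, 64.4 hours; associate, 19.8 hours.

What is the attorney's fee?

$116,461.28

Lead counsel: 107.2 × $750 = $80,400.00
Co-counsel: 64.4 × $500 = $32,200.00
Associate: 19.8 × $255 = $5,049.00
Law clerk: 88.3 × $125 = $11,037.50
Subtotal: $128,686.50
Less 9.5% discount: −$12,225.22
Total: $128,686.50 − $12,225.22 = $116,461.28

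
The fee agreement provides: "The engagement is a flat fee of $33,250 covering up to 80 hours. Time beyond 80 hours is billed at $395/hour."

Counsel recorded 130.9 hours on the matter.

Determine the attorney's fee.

Flat fee: $33,250.00
Excess hours: 130.9 − 80 = 50.9
Overrun: 50.9 × $395 = $20,105.50
Total: $33,250.00 + $20,105.50 = $53,355.50

$53,355.50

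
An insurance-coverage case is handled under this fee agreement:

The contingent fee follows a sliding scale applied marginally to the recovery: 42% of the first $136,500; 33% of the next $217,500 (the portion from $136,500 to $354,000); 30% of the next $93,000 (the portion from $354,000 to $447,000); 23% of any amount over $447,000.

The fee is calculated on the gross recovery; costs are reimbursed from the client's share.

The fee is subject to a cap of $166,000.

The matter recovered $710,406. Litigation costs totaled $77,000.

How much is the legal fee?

Fee base is the gross recovery, $710,406; costs are reimbursed separately.
First $136,500 at 42% = $57,330.00
Next $217,500 at 33% = $71,775.00
Next $93,000 at 30% = $27,900.00
Remaining $263,406 at 23% = $60,583.38
Fee: $57,330.00 + $71,775.00 + $27,900.00 + $60,583.38 = $217,588.38
$217,588.38 exceeds the $166,000 cap, so the fee is capped at $166,000.00.

$166,000.00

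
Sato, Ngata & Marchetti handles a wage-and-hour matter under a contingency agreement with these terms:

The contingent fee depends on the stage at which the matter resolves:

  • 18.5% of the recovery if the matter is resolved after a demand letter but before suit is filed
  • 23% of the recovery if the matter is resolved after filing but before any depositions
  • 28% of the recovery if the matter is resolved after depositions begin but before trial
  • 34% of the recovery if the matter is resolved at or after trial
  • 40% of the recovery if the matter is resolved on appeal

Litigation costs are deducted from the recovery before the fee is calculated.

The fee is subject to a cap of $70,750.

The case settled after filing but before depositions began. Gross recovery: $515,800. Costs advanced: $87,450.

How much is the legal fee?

$70,750.00

Fee base (net of costs): $515,800 − $87,450 = $428,350
The matter settled after filing but before depositions began, so the 23% rate applies.
$428,350 × 23% = $98,520.50
$98,520.50 exceeds the $70,750 cap, so the fee is capped at $70,750.00.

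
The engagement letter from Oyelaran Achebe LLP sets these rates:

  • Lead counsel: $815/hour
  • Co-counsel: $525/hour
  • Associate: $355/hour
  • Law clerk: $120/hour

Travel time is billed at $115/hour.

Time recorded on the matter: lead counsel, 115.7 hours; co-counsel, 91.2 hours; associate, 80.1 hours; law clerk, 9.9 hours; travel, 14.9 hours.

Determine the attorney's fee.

$173,512.50

Lead counsel: 115.7 × $815 = $94,295.50
Co-counsel: 91.2 × $525 = $47,880.00
Associate: 80.1 × $355 = $28,435.50
Law clerk: 9.9 × $120 = $1,188.00
Subtotal: $94,295.50 + $47,880.00 + $28,435.50 + $1,188.00 = $171,799.00
Travel: 14.9 × $115 = $1,713.50
Total: $171,799.00 + $1,713.50 = $173,512.50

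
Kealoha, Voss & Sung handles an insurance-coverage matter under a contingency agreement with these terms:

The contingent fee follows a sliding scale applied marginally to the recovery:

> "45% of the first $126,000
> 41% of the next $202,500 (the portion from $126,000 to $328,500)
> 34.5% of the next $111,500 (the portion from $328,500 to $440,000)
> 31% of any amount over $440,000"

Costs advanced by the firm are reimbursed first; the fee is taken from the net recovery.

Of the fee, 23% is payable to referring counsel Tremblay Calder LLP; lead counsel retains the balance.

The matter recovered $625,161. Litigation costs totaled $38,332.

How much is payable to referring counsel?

$51,453.18

Fee base (net of costs): $625,161 − $38,332 = $586,829
First $126,000 at 45% = $56,700.00
Next $202,500 at 41% = $83,025.00
Next $111,500 at 34.5% = $38,467.50
Remaining $146,829 at 31% = $45,516.99
Fee: $56,700.00 + $83,025.00 + $38,467.50 + $45,516.99 = $223,709.49
Referral share: 23% of $223,709.49 = $51,453.18; lead counsel retains $223,709.49 − $51,453.18 = $172,256.31.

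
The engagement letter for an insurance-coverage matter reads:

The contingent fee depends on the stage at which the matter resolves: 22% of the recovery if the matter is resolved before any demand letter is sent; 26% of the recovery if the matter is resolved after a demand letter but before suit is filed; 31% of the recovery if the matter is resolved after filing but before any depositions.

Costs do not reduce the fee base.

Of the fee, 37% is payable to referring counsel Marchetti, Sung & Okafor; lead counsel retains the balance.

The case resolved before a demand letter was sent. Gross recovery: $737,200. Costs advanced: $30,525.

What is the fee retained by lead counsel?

$102,175.92

Fee base is the gross recovery, $737,200; costs are reimbursed separately.
The matter resolved before a demand letter was sent, so the 22% rate applies.
$737,200 × 22% = $162,184.00
Referral share: 37% of $162,184.00 = $60,008.08; lead counsel retains $162,184.00 − $60,008.08 = $102,175.92.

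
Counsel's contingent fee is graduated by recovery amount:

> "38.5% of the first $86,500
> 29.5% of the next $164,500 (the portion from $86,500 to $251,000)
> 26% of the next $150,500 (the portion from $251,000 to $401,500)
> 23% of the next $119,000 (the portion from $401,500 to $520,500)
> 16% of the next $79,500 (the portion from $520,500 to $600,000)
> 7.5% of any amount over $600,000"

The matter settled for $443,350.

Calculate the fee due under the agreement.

First $86,500 at 38.5% = $33,302.50
Next $164,500 at 29.5% = $48,527.50
Next $150,500 at 26% = $39,130.00
Remaining $41,850 at 23% = $9,625.50
Fee: $33,302.50 + $48,527.50 + $39,130.00 + $9,625.50 = $130,585.50

$130,585.50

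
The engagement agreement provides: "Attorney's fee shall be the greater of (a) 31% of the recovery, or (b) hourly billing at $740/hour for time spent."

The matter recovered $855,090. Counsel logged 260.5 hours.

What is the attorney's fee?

(a) 31% of $855,090 = $265,077.90
(b) 260.5 × $740 = $192,770.00
The greater is (a): $265,077.90.

$265,077.90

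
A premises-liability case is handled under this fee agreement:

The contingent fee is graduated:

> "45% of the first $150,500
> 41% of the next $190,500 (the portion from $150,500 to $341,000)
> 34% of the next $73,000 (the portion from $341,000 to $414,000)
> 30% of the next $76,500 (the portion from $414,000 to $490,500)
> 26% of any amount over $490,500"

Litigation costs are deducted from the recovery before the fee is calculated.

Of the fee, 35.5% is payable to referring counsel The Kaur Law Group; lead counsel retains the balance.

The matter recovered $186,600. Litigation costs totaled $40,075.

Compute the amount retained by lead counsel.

$42,528.88

Fee base (net of costs): $186,600 − $40,075 = $146,525
First $146,525 at 45% = $65,936.25
Referral share: 35.5% of $65,936.25 = $23,407.37; lead counsel retains $65,936.25 − $23,407.37 = $42,528.88.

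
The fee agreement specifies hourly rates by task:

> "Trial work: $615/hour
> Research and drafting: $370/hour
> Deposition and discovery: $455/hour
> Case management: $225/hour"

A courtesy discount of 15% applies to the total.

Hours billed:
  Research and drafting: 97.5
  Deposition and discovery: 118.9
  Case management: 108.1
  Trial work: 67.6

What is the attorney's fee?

$132,660.35

Trial work: 67.6 × $615 = $41,574.00
Research and drafting: 97.5 × $370 = $36,075.00
Deposition and discovery: 118.9 × $455 = $54,099.50
Case management: 108.1 × $225 = $24,322.50
Subtotal: $156,071.00
Less 15% discount: −$23,410.65
Total: $156,071.00 − $23,410.65 = $132,660.35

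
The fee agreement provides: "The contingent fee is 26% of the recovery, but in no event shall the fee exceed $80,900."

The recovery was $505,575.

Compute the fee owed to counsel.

$80,900.00

26% of $505,575 = $131,449.50
That exceeds the $80,900 cap, so the fee is capped at $80,900.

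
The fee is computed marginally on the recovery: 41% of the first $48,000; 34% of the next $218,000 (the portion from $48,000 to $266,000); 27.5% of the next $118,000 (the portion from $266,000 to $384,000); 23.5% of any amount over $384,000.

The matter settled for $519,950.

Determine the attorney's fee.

First $48,000 at 41% = $19,680.00
Next $218,000 at 34% = $74,120.00
Next $118,000 at 27.5% = $32,450.00
Remaining $135,950 at 23.5% = $31,948.25
Fee: $19,680.00 + $74,120.00 + $32,450.00 + $31,948.25 = $158,198.25

$158,198.25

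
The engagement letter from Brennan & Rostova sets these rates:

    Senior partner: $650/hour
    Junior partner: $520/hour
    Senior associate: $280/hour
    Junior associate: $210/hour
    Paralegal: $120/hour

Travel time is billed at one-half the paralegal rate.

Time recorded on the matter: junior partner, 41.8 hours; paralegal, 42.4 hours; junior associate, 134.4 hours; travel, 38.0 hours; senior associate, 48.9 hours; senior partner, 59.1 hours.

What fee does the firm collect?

Senior partner: 59.1 × $650 = $38,415.00
Junior partner: 41.8 × $520 = $21,736.00
Senior associate: 48.9 × $280 = $13,692.00
Junior associate: 134.4 × $210 = $28,224.00
Paralegal: 42.4 × $120 = $5,088.00
Subtotal: $38,415.00 + $21,736.00 + $13,692.00 + $28,224.00 + $5,088.00 = $107,155.00
Travel: 38.0 × ($120 ÷ 2) = 38.0 × $60.00 = $2,280.00
Total: $107,155.00 + $2,280.00 = $109,435.00

$109,435.00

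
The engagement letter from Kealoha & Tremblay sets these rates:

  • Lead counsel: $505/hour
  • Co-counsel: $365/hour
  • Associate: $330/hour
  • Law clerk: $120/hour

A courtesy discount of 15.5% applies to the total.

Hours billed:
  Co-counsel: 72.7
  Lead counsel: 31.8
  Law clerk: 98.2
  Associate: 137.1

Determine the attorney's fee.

$84,180.17

Lead counsel: 31.8 × $505 = $16,059.00
Co-counsel: 72.7 × $365 = $26,535.50
Associate: 137.1 × $330 = $45,243.00
Law clerk: 98.2 × $120 = $11,784.00
Subtotal: $99,621.50
Less 15.5% discount: −$15,441.33
Total: $99,621.50 − $15,441.33 = $84,180.17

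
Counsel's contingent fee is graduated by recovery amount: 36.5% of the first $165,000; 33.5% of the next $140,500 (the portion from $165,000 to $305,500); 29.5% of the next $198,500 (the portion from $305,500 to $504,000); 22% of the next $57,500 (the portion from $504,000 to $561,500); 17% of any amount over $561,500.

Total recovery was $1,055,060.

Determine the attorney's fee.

First $165,000 at 36.5% = $60,225.00
Next $140,500 at 33.5% = $47,067.50
Next $198,500 at 29.5% = $58,557.50
Next $57,500 at 22% = $12,650.00
Remaining $493,560 at 17% = $83,905.20
Fee: $60,225.00 + $47,067.50 + $58,557.50 + $12,650.00 + $83,905.20 = $262,405.20

$262,405.20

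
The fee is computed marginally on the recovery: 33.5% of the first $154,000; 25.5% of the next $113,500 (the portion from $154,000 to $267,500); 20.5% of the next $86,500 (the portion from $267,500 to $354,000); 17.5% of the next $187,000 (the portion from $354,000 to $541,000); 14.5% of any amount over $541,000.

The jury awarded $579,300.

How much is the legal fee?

First $154,000 at 33.5% = $51,590.00
Next $113,500 at 25.5% = $28,942.50
Next $86,500 at 20.5% = $17,732.50
Next $187,000 at 17.5% = $32,725.00
Remaining $38,300 at 14.5% = $5,553.50
Fee: $51,590.00 + $28,942.50 + $17,732.50 + $32,725.00 + $5,553.50 = $136,543.50

$136,543.50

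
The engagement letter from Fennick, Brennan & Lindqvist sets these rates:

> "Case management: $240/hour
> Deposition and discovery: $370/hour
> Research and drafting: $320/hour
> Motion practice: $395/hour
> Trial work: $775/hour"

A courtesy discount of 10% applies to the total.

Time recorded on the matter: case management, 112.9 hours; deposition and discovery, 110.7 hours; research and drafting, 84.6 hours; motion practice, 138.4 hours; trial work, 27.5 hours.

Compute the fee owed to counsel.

$153,996.75

Case management: 112.9 × $240 = $27,096.00
Deposition and discovery: 110.7 × $370 = $40,959.00
Research and drafting: 84.6 × $320 = $27,072.00
Motion practice: 138.4 × $395 = $54,668.00
Trial work: 27.5 × $775 = $21,312.50
Subtotal: $171,107.50
Less 10% discount: −$17,110.75
Total: $171,107.50 − $17,110.75 = $153,996.75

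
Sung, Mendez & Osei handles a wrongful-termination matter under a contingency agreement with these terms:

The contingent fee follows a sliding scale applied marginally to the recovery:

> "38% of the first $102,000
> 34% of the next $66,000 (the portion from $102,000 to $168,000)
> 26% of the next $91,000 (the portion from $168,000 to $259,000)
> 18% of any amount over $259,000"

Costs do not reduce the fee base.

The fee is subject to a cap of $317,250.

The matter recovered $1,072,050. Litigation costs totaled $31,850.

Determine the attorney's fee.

$231,209.00

Fee base is the gross recovery, $1,072,050; costs are reimbursed separately.
First $102,000 at 38% = $38,760.00
Next $66,000 at 34% = $22,440.00
Next $91,000 at 26% = $23,660.00
Remaining $813,050 at 18% = $146,349.00
Fee: $38,760.00 + $22,440.00 + $23,660.00 + $146,349.00 = $231,209.00
$231,209.00 is under the $317,250 cap.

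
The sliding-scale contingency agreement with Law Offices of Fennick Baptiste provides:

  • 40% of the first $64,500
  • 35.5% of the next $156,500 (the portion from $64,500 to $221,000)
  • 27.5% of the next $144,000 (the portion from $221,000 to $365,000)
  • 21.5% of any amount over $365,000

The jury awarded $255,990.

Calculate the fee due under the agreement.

$90,979.75

First $64,500 at 40% = $25,800.00
Next $156,500 at 35.5% = $55,557.50
Remaining $34,990 at 27.5% = $9,622.25
Fee: $25,800.00 + $55,557.50 + $9,622.25 = $90,979.75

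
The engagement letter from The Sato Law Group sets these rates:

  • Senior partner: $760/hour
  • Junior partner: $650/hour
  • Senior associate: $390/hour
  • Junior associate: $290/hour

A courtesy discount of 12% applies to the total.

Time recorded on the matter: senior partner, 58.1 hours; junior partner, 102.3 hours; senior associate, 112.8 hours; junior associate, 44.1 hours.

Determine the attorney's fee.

$147,340.16

Senior partner: 58.1 × $760 = $44,156.00
Junior partner: 102.3 × $650 = $66,495.00
Senior associate: 112.8 × $390 = $43,992.00
Junior associate: 44.1 × $290 = $12,789.00
Subtotal: $167,432.00
Less 12% discount: −$20,091.84
Total: $167,432.00 − $20,091.84 = $147,340.16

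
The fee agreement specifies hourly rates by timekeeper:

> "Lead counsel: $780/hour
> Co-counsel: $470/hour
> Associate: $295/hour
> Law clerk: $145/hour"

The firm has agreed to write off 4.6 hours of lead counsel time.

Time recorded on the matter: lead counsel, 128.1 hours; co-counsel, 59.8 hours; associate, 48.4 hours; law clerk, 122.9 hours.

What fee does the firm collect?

Lead counsel: 128.1 × $780 = $99,918.00
Co-counsel: 59.8 × $470 = $28,106.00
Associate: 48.4 × $295 = $14,278.00
Law clerk: 122.9 × $145 = $17,820.50
Subtotal: $160,122.50
Write-off: 4.6 × $780 = $3,588.00
Total: $160,122.50 − $3,588.00 = $156,534.50

$156,534.50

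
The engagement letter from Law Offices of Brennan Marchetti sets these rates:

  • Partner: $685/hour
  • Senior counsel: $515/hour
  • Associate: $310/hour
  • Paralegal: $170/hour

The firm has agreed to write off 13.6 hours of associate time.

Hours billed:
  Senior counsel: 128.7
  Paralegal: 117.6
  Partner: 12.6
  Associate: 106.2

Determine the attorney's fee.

$123,609.50

Partner: 12.6 × $685 = $8,631.00
Senior counsel: 128.7 × $515 = $66,280.50
Associate: 106.2 × $310 = $32,922.00
Paralegal: 117.6 × $170 = $19,992.00
Subtotal: $127,825.50
Write-off: 13.6 × $310 = $4,216.00
Total: $127,825.50 − $4,216.00 = $123,609.50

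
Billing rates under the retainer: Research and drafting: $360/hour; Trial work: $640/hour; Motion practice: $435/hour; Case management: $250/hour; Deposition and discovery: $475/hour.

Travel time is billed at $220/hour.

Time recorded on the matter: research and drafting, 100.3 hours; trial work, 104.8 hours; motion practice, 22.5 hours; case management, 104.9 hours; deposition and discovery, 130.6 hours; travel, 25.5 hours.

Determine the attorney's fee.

Research and drafting: 100.3 × $360 = $36,108.00
Trial work: 104.8 × $640 = $67,072.00
Motion practice: 22.5 × $435 = $9,787.50
Case management: 104.9 × $250 = $26,225.00
Deposition and discovery: 130.6 × $475 = $62,035.00
Subtotal: $36,108.00 + $67,072.00 + $9,787.50 + $26,225.00 + $62,035.00 = $201,227.50
Travel: 25.5 × $220 = $5,610.00
Total: $201,227.50 + $5,610.00 = $206,837.50

$206,837.50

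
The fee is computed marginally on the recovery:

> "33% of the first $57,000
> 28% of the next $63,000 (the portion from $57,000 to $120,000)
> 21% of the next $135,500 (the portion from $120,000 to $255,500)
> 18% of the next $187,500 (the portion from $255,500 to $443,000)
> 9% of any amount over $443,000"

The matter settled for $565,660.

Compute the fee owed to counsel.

First $57,000 at 33% = $18,810.00
Next $63,000 at 28% = $17,640.00
Next $135,500 at 21% = $28,455.00
Next $187,500 at 18% = $33,750.00
Remaining $122,660 at 9% = $11,039.40
Fee: $18,810.00 + $17,640.00 + $28,455.00 + $33,750.00 + $11,039.40 = $109,694.40

$109,694.40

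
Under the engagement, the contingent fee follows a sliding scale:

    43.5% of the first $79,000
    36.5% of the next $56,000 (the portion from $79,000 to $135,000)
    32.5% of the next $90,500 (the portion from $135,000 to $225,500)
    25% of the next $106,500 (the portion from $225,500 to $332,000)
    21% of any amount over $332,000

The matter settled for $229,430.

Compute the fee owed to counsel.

$85,200.00

First $79,000 at 43.5% = $34,365.00
Next $56,000 at 36.5% = $20,440.00
Next $90,500 at 32.5% = $29,412.50
Remaining $3,930 at 25% = $982.50
Fee: $34,365.00 + $20,440.00 + $29,412.50 + $982.50 = $85,200.00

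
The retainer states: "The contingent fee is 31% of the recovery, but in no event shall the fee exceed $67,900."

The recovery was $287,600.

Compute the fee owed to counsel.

31% of $287,600 = $89,156.00
That exceeds the $67,900 cap, so the fee is capped at $67,900.

$67,900.00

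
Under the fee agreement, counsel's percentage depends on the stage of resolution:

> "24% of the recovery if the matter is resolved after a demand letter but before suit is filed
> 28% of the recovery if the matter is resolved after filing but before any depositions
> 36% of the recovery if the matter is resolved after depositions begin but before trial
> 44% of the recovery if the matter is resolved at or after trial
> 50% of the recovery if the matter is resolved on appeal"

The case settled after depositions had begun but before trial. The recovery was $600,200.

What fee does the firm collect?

The matter settled after depositions had begun but before trial, so the 36% rate applies.
$600,200 × 36% = $216,072.00

$216,072.00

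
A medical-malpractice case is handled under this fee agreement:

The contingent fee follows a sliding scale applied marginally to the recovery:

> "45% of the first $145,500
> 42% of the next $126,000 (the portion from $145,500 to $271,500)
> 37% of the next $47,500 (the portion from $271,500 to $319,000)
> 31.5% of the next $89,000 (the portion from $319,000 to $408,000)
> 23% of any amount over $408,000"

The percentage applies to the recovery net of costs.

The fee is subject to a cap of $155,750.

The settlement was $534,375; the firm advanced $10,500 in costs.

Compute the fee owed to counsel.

$155,750.00

Fee base (net of costs): $534,375 − $10,500 = $523,875
First $145,500 at 45% = $65,475.00
Next $126,000 at 42% = $52,920.00
Next $47,500 at 37% = $17,575.00
Next $89,000 at 31.5% = $28,035.00
Remaining $115,875 at 23% = $26,651.25
Fee: $65,475.00 + $52,920.00 + $17,575.00 + $28,035.00 + $26,651.25 = $190,656.25
$190,656.25 exceeds the $155,750 cap, so the fee is capped at $155,750.00.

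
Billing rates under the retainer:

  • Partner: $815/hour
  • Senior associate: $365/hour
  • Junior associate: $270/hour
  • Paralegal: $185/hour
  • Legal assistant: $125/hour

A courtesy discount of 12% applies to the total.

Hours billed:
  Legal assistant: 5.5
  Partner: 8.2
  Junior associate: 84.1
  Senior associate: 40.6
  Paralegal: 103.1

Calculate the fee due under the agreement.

$56,293.60

Partner: 8.2 × $815 = $6,683.00
Senior associate: 40.6 × $365 = $14,819.00
Junior associate: 84.1 × $270 = $22,707.00
Paralegal: 103.1 × $185 = $19,073.50
Legal assistant: 5.5 × $125 = $687.50
Subtotal: $63,970.00
Less 12% discount: −$7,676.40
Total: $63,970.00 − $7,676.40 = $56,293.60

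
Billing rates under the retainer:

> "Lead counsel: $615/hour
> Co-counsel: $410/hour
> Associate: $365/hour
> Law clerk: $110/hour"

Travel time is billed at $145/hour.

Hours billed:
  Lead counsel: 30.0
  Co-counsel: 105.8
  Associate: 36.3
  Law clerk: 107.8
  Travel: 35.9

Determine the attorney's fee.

$92,141.00

Lead counsel: 30.0 × $615 = $18,450.00
Co-counsel: 105.8 × $410 = $43,378.00
Associate: 36.3 × $365 = $13,249.50
Law clerk: 107.8 × $110 = $11,858.00
Subtotal: $18,450.00 + $43,378.00 + $13,249.50 + $11,858.00 = $86,935.50
Travel: 35.9 × $145 = $5,205.50
Total: $86,935.50 + $5,205.50 = $92,141.00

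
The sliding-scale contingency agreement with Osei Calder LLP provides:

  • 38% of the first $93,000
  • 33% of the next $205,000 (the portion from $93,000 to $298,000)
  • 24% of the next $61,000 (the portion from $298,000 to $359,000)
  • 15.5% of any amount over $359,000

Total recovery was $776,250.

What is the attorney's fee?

First $93,000 at 38% = $35,340.00
Next $205,000 at 33% = $67,650.00
Next $61,000 at 24% = $14,640.00
Remaining $417,250 at 15.5% = $64,673.75
Fee: $35,340.00 + $67,650.00 + $14,640.00 + $64,673.75 = $182,303.75

$182,303.75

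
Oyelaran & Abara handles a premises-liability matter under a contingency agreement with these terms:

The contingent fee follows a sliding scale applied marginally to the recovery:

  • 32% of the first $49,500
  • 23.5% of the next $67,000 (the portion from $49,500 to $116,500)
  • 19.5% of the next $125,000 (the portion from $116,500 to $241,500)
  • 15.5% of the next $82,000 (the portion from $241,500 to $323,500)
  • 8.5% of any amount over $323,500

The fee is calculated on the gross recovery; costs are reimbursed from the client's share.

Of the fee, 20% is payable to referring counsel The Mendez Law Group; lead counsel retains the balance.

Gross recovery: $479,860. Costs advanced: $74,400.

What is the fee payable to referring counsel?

Fee base is the gross recovery, $479,860; costs are reimbursed separately.
First $49,500 at 32% = $15,840.00
Next $67,000 at 23.5% = $15,745.00
Next $125,000 at 19.5% = $24,375.00
Next $82,000 at 15.5% = $12,710.00
Remaining $156,360 at 8.5% = $13,290.60
Fee: $15,840.00 + $15,745.00 + $24,375.00 + $12,710.00 + $13,290.60 = $81,960.60
Referral share: 20% of $81,960.60 = $16,392.12; lead counsel retains $81,960.60 − $16,392.12 = $65,568.48.

$16,392.12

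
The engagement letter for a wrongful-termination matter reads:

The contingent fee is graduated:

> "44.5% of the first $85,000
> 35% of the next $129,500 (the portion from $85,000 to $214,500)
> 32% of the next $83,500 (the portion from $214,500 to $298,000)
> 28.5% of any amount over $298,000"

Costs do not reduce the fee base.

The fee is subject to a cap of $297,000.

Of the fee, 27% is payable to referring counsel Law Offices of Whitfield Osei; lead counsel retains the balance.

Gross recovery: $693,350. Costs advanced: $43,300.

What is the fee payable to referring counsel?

Fee base is the gross recovery, $693,350; costs are reimbursed separately.
First $85,000 at 44.5% = $37,825.00
Next $129,500 at 35% = $45,325.00
Next $83,500 at 32% = $26,720.00
Remaining $395,350 at 28.5% = $112,674.75
Fee: $37,825.00 + $45,325.00 + $26,720.00 + $112,674.75 = $222,544.75
$222,544.75 is under the $297,000 cap.
Referral share: 27% of $222,544.75 = $60,087.08; lead counsel retains $222,544.75 − $60,087.08 = $162,457.67.

$60,087.08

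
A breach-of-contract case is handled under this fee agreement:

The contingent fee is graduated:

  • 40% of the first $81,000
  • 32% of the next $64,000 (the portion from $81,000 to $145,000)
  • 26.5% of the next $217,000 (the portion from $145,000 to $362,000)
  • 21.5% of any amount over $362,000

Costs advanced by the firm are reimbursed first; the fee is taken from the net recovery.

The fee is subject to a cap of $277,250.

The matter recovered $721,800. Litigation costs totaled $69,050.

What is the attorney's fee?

$172,896.25

Fee base (net of costs): $721,800 − $69,050 = $652,750
First $81,000 at 40% = $32,400.00
Next $64,000 at 32% = $20,480.00
Next $217,000 at 26.5% = $57,505.00
Remaining $290,750 at 21.5% = $62,511.25
Fee: $32,400.00 + $20,480.00 + $57,505.00 + $62,511.25 = $172,896.25
$172,896.25 is under the $277,250 cap.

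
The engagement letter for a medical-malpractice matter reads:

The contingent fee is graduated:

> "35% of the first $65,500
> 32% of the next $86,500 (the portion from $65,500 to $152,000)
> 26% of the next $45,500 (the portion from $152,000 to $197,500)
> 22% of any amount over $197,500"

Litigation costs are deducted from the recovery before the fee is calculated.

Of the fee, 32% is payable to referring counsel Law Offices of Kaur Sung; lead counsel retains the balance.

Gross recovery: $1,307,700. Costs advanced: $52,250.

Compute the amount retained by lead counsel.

$200,725.12

Fee base (net of costs): $1,307,700 − $52,250 = $1,255,450
First $65,500 at 35% = $22,925.00
Next $86,500 at 32% = $27,680.00
Next $45,500 at 26% = $11,830.00
Remaining $1,057,950 at 22% = $232,749.00
Fee: $22,925.00 + $27,680.00 + $11,830.00 + $232,749.00 = $295,184.00
Referral share: 32% of $295,184.00 = $94,458.88; lead counsel retains $295,184.00 − $94,458.88 = $200,725.12.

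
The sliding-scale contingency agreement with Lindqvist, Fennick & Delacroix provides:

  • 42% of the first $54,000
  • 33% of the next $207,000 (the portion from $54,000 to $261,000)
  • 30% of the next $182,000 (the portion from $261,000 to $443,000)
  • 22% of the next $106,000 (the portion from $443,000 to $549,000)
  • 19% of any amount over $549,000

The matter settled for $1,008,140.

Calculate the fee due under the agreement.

First $54,000 at 42% = $22,680.00
Next $207,000 at 33% = $68,310.00
Next $182,000 at 30% = $54,600.00
Next $106,000 at 22% = $23,320.00
Remaining $459,140 at 19% = $87,236.60
Fee: $22,680.00 + $68,310.00 + $54,600.00 + $23,320.00 + $87,236.60 = $256,146.60

$256,146.60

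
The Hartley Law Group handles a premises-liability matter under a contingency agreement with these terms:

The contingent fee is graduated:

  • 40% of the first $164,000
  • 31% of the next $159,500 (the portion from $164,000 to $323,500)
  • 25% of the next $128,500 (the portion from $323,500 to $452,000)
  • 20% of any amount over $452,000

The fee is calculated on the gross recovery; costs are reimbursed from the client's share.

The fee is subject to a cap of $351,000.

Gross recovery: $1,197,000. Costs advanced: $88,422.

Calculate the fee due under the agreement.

Fee base is the gross recovery, $1,197,000; costs are reimbursed separately.
First $164,000 at 40% = $65,600.00
Next $159,500 at 31% = $49,445.00
Next $128,500 at 25% = $32,125.00
Remaining $745,000 at 20% = $149,000.00
Fee: $65,600.00 + $49,445.00 + $32,125.00 + $149,000.00 = $296,170.00
$296,170.00 is under the $351,000 cap.

$296,170.00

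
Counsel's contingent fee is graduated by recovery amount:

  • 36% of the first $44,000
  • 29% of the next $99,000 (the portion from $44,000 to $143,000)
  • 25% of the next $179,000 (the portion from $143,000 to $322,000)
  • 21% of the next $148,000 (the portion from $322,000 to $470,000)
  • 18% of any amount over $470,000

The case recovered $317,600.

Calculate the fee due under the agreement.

First $44,000 at 36% = $15,840.00
Next $99,000 at 29% = $28,710.00
Remaining $174,600 at 25% = $43,650.00
Fee: $15,840.00 + $28,710.00 + $43,650.00 = $88,200.00

$88,200.00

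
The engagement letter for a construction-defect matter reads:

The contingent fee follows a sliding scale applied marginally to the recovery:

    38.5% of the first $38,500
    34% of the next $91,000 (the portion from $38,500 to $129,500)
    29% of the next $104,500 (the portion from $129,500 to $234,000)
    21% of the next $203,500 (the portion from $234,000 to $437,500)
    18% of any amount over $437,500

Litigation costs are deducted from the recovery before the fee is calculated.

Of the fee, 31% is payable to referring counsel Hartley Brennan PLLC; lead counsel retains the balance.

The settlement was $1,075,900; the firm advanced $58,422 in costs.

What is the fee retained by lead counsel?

Fee base (net of costs): $1,075,900 − $58,422 = $1,017,478
First $38,500 at 38.5% = $14,822.50
Next $91,000 at 34% = $30,940.00
Next $104,500 at 29% = $30,305.00
Next $203,500 at 21% = $42,735.00
Remaining $579,978 at 18% = $104,396.04
Fee: $14,822.50 + $30,940.00 + $30,305.00 + $42,735.00 + $104,396.04 = $223,198.54
Referral share: 31% of $223,198.54 = $69,191.55; lead counsel retains $223,198.54 − $69,191.55 = $154,006.99.

$154,006.99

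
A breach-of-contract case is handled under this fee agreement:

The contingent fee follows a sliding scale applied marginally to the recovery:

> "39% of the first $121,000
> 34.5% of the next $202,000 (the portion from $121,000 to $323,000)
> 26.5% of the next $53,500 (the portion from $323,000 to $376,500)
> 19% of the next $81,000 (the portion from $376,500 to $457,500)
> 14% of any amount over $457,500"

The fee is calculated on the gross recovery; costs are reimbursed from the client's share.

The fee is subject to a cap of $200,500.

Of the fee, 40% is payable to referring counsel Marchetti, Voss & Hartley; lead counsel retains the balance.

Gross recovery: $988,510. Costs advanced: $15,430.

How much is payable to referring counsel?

Fee base is the gross recovery, $988,510; costs are reimbursed separately.
First $121,000 at 39% = $47,190.00
Next $202,000 at 34.5% = $69,690.00
Next $53,500 at 26.5% = $14,177.50
Next $81,000 at 19% = $15,390.00
Remaining $531,010 at 14% = $74,341.40
Fee: $47,190.00 + $69,690.00 + $14,177.50 + $15,390.00 + $74,341.40 = $220,788.90
$220,788.90 exceeds the $200,500 cap, so the fee is capped at $200,500.00.
Referral share: 40% of $200,500.00 = $80,200.00; lead counsel retains $200,500.00 − $80,200.00 = $120,300.00.

$80,200.00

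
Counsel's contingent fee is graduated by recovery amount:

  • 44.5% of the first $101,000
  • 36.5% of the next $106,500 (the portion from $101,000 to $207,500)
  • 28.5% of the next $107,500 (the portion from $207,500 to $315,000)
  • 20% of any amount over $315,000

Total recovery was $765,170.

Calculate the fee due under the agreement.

$204,489.00

First $101,000 at 44.5% = $44,945.00
Next $106,500 at 36.5% = $38,872.50
Next $107,500 at 28.5% = $30,637.50
Remaining $450,170 at 20% = $90,034.00
Fee: $44,945.00 + $38,872.50 + $30,637.50 + $90,034.00 = $204,489.00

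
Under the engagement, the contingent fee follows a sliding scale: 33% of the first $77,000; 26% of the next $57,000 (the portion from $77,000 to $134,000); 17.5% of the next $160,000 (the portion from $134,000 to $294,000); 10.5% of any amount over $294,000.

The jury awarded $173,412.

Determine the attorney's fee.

$47,127.10

First $77,000 at 33% = $25,410.00
Next $57,000 at 26% = $14,820.00
Remaining $39,412 at 17.5% = $6,897.10
Fee: $25,410.00 + $14,820.00 + $6,897.10 = $47,127.10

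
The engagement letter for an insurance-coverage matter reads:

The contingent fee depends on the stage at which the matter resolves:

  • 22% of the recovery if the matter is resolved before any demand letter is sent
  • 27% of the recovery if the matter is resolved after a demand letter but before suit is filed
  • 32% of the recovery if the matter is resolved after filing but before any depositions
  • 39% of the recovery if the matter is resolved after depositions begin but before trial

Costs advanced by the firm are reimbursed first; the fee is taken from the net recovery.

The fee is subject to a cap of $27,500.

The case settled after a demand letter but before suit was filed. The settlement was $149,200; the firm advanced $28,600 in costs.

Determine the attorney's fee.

$27,500.00

Fee base (net of costs): $149,200 − $28,600 = $120,600
The matter settled after a demand letter but before suit was filed, so the 27% rate applies.
$120,600 × 27% = $32,562.00
$32,562.00 exceeds the $27,500 cap, so the fee is capped at $27,500.00.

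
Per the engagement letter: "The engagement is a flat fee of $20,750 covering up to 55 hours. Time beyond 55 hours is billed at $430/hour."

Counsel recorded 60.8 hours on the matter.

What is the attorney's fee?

Flat fee: $20,750.00
Excess hours: 60.8 − 55 = 5.8
Overrun: 5.8 × $430 = $2,494.00
Total: $20,750.00 + $2,494.00 = $23,244.00

$23,244.00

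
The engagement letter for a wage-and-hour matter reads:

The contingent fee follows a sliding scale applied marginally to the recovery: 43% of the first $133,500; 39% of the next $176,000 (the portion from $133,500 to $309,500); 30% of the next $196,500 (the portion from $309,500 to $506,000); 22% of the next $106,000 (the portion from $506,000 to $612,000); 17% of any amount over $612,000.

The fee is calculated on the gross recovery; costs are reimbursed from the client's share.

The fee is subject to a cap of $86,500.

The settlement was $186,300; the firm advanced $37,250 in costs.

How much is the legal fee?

Fee base is the gross recovery, $186,300; costs are reimbursed separately.
First $133,500 at 43% = $57,405.00
Remaining $52,800 at 39% = $20,592.00
Fee: $57,405.00 + $20,592.00 = $77,997.00
$77,997.00 is under the $86,500 cap.

$77,997.00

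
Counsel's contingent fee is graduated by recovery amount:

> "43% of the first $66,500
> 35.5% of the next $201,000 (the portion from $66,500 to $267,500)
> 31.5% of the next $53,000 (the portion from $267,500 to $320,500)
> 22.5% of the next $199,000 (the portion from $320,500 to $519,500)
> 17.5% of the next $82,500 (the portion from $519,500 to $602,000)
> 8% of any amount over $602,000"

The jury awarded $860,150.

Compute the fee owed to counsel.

First $66,500 at 43% = $28,595.00
Next $201,000 at 35.5% = $71,355.00
Next $53,000 at 31.5% = $16,695.00
Next $199,000 at 22.5% = $44,775.00
Next $82,500 at 17.5% = $14,437.50
Remaining $258,150 at 8% = $20,652.00
Fee: $28,595.00 + $71,355.00 + $16,695.00 + $44,775.00 + $14,437.50 + $20,652.00 = $196,509.50

$196,509.50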